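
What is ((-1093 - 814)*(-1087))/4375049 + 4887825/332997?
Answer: 1051178397938/69375151993 ≈ 15.152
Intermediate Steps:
((-1093 - 814)*(-1087))/4375049 + 4887825/332997 = -1907*(-1087)*(1/4375049) + 4887825*(1/332997) = 2072909*(1/4375049) + 1629275/110999 = 2072909/4375049 + 1629275/110999 = 1051178397938/69375151993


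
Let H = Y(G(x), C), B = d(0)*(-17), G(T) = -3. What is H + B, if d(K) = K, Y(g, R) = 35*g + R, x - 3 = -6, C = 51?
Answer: -54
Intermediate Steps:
x = -3 (x = 3 - 6 = -3)
Y(g, R) = R + 35*g
B = 0 (B = 0*(-17) = 0)
H = -54 (H = 51 + 35*(-3) = 51 - 105 = -54)
H + B = -54 + 0 = -54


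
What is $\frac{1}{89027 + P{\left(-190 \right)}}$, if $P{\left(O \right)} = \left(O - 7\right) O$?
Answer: $\frac{1}{126457} \approx 7.9078 \cdot 10^{-6}$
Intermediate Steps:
$P{\left(O \right)} = O \left(-7 + O\right)$ ($P{\left(O \right)} = \left(-7 + O\right) O = O \left(-7 + O\right)$)
$\frac{1}{89027 + P{\left(-190 \right)}} = \frac{1}{89027 - 190 \left(-7 - 190\right)} = \frac{1}{89027 - -37430} = \frac{1}{89027 + 37430} = \frac{1}{126457}$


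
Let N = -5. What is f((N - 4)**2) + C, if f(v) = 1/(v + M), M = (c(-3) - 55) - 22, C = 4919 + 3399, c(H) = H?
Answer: 8319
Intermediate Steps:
C = 8318
M = -80 (M = (-3 - 55) - 22 = -58 - 22 = -80)
f(v) = 1/(-80 + v) (f(v) = 1/(v - 80) = 1/(-80 + v))
f((N - 4)**2) + C = 1/(-80 + (-5 - 4)**2) + 8318 = 1/(-80 + (-9)**2) + 8318 = 1/(-80 + 81) + 8318 = 1/1 + 8318 = 1 + 8318 = 8319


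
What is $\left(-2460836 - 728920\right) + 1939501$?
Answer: $-1250255$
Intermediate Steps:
$\left(-2460836 - 728920\right) + 1939501 = -3189756 + 1939501 = -1250255$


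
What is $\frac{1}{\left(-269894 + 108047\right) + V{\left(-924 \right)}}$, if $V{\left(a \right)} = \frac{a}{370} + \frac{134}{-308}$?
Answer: $- \frac{28490}{4611104573} \approx -6.1786 \cdot 10^{-6}$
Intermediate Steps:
$V{\left(a \right)} = - \frac{67}{154} + \frac{a}{370}$ ($V{\left(a \right)} = a \frac{1}{370} + 134 \left(- \frac{1}{308}\right) = \frac{a}{370} - \frac{67}{154} = - \frac{67}{154} + \frac{a}{370}$)
$\frac{1}{\left(-269894 + 108047\right) + V{\left(-924 \right)}} = \frac{1}{\left(-269894 + 108047\right) + \left(- \frac{67}{154} + \frac{1}{370} \left(-924\right)\right)} = \frac{1}{-161847 - \frac{83543}{28490}} = \frac{1}{- \frac{4611104573}{28490}} = - \frac{28490}{4611104573}$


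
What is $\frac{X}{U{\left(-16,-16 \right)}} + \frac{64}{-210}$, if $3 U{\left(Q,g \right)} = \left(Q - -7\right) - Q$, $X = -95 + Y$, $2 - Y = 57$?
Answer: $- \frac{6782}{105} \approx -64.59$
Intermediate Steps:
$Y = -55$ ($Y = 2 - 57 = -55$)
$X = -150$ ($X = -95 - 55 = -150$)
$U{\left(Q,g \right)} = \frac{7}{3}$ ($U{\left(Q,g \right)} = \frac{\left(Q - -7\right) - Q}{3} = \frac{\left(Q + 7\right) - Q}{3} = \frac{\left(7 + Q\right) - Q}{3} = \frac{1}{3} \cdot 7 = \frac{7}{3}$)
$\frac{X}{U{\left(-16,-16 \right)}} + \frac{64}{-210} = - \frac{150}{\frac{7}{3}} + \frac{64}{-210} = \left(-150\right) \frac{3}{7} + 64 \left(- \frac{1}{210}\right) = - \frac{450}{7} - \frac{32}{105} = - \frac{6782}{105}$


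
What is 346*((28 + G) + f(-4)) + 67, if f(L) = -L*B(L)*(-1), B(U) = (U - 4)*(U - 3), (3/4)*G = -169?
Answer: -437143/3 ≈ -1.4571e+5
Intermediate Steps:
G = -676/3 (G = (4/3)*(-169) = -676/3 ≈ -225.33)
B(U) = (-4 + U)*(-3 + U)
f(L) = L*(12 + L**2 - 7*L) (f(L) = -L*(12 + L**2 - 7*L)*(-1) = -(-1)*L*(12 + L**2 - 7*L) = L*(12 + L**2 - 7*L))
346*((28 + G) + f(-4)) + 67 = 346*((28 - 676/3) - 4*(12 + (-4)**2 - 7*(-4))) + 67 = 346*(-592/3 - 4*(12 + 16 + 28)) + 67 = 346*(-592/3 - 4*56) + 67 = 346*(-592/3 - 224) + 67 = 346*(-1264/3) + 67 = -437344/3 + 67 = -437143/3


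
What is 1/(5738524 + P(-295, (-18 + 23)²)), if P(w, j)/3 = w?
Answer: 1/5737639 ≈ 1.7429e-7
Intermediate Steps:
P(w, j) = 3*w
1/(5738524 + P(-295, (-18 + 23)²)) = 1/(5738524 + 3*(-295)) = 1/(5738524 - 885) = 1/5737639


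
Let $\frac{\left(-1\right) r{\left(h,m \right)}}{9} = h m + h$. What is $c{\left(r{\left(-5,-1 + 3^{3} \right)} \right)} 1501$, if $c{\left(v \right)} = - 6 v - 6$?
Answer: $-10951296$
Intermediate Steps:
$r{\left(h,m \right)} = - 9 h - 9 h m$ ($r{\left(h,m \right)} = - 9 \left(h m + h\right) = - 9 \left(h + h m\right) = - 9 h - 9 h m$)
$c{\left(v \right)} = -6 - 6 v$
$c{\left(r{\left(-5,-1 + 3^{3} \right)} \right)} 1501 = \left(-6 - 6 \left(\left(-9\right) \left(-5\right) \left(1 - \left(1 - 3^{3}\right)\right)\right)\right) 1501 = \left(-6 - 6 \left(\left(-9\right) \left(-5\right) \left(1 + \left(-1 + 27\right)\right)\right)\right) 1501 = \left(-6 - 6 \left(\left(-9\right) \left(-5\right) \left(1 + 26\right)\right)\right) 1501 = \left(-6 - 6 \left(\left(-9\right) \left(-5\right) 27\right)\right) 1501 = \left(-6 - 7290\right) 1501 = \left(-7296\right) 1501 = -10951296$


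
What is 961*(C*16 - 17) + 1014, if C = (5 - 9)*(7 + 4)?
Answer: -691867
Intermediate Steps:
C = -44 (C = -4*11 = -44)
961*(C*16 - 17) + 1014 = 961*(-44*16 - 17) + 1014 = 961*(-704 - 17) + 1014 = 961*(-721) + 1014 = -692881 + 1014 = -691867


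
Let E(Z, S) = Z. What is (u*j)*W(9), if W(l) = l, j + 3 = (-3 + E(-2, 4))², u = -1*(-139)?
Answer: 27522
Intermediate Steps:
u = 139
j = 22 (j = -3 + (-3 - 2)² = -3 + (-5)² = -3 + 25 = 22)
(u*j)*W(9) = (139*22)*9 = 3058*9 = 27522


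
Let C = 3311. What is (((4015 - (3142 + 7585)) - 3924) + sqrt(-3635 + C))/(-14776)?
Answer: 2659/3694 - 9*I/7388 ≈ 0.71982 - 0.0012182*I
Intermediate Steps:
(((4015 - (3142 + 7585)) - 3924) + sqrt(-3635 + C))/(-14776) = (((4015 - (3142 + 7585)) - 3924) + sqrt(-3635 + 3311))/(-14776) = (((4015 - 1*10727) - 3924) + sqrt(-324))*(-1/14776) = (((4015 - 10727) - 3924) + 18*I)*(-1/14776) = ((-6712 - 3924) + 18*I)*(-1/14776) = (-10636 + 18*I)*(-1/14776) = 2659/3694 - 9*I/7388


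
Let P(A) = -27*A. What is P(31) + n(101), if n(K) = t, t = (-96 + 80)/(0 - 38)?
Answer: -15895/19 ≈ -836.58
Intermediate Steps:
t = 8/19 (t = -16/(-38) = -16*(-1/38) = 8/19 ≈ 0.42105)
n(K) = 8/19
P(31) + n(101) = -27*31 + 8/19 = -837 + 8/19 = -15895/19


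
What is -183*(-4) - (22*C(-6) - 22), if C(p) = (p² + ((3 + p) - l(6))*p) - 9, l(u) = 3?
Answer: -632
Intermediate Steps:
C(p) = -9 + 2*p² (C(p) = (p² + ((3 + p) - 1*3)*p) - 9 = (p² + ((3 + p) - 3)*p) - 9 = (p² + p*p) - 9 = (p² + p²) - 9 = 2*p² - 9 = -9 + 2*p²)
-183*(-4) - (22*C(-6) - 22) = -183*(-4) - (22*(-9 + 2*(-6)²) - 22) = 732 - (22*(-9 + 2*36) - 22) = 732 - (22*(-9 + 72) - 22) = 732 - (22*63 - 22) = 732 - (1386 - 22) = 732 - 1*1364 = 732 - 1364 = -632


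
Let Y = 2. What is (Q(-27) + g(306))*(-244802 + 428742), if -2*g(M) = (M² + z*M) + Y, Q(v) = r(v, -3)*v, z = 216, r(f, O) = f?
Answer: -14556643720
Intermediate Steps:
Q(v) = v² (Q(v) = v*v = v²)
g(M) = -1 - 108*M - M²/2 (g(M) = -((M² + 216*M) + 2)/2 = -(2 + M² + 216*M)/2 = -1 - 108*M - M²/2)
(Q(-27) + g(306))*(-244802 + 428742) = ((-27)² + (-1 - 108*306 - ½*306²))*(-244802 + 428742) = (729 + (-1 - 33048 - ½*93636))*183940 = (729 + (-1 - 33048 - 46818))*183940 = (729 - 79867)*183940 = -79138*183940 = -14556643720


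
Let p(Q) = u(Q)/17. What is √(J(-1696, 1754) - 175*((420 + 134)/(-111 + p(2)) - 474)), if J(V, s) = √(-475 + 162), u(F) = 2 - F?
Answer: √(1032788400 + 12321*I*√313)/111 ≈ 289.52 + 0.030553*I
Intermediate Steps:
J(V, s) = I*√313 (J(V, s) = √(-313) = I*√313)
p(Q) = 2/17 - Q/17 (p(Q) = (2 - Q)/17 = (2 - Q)*(1/17) = 2/17 - Q/17)
√(J(-1696, 1754) - 175*((420 + 134)/(-111 + p(2)) - 474)) = √(I*√313 - 175*((420 + 134)/(-111 + (2/17 - 1/17*2)) - 474)) = √(I*√313 - 175*(554/(-111 + (2/17 - 2/17)) - 474)) = √(I*√313 - 175*(554/(-111 + 0) - 474)) = √(I*√313 - 175*(554/(-111) - 474)) = √(I*√313 - 175*(554*(-1/111) - 474)) = √(I*√313 - 175*(-554/111 - 474)) = √(I*√313 - 175*(-53168/111)) = √(I*√313 + 9304400/111) = √(9304400/111 + I*√313)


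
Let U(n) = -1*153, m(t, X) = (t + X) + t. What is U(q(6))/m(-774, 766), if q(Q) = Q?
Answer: 9/46 ≈ 0.19565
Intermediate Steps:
m(t, X) = X + 2*t (m(t, X) = (X + t) + t = X + 2*t)
U(n) = -153
U(q(6))/m(-774, 766) = -153/(766 + 2*(-774)) = -153/(766 - 1548) = -153/(-782) = -153*(-1/782) = 9/46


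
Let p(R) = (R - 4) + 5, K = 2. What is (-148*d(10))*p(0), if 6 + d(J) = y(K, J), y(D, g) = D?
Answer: 592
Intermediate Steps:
p(R) = 1 + R (p(R) = (-4 + R) + 5 = 1 + R)
d(J) = -4 (d(J) = -6 + 2 = -4)
(-148*d(10))*p(0) = (-148*(-4))*(1 + 0) = 592*1 = 592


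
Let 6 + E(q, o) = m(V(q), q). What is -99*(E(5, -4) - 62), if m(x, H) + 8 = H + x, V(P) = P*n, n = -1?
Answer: 7524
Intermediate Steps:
V(P) = -P (V(P) = P*(-1) = -P)
m(x, H) = -8 + H + x (m(x, H) = -8 + (H + x) = -8 + H + x)
E(q, o) = -14 (E(q, o) = -6 + (-8 + q - q) = -6 - 8 = -14)
-99*(E(5, -4) - 62) = -99*(-14 - 62) = -99*(-76) = 7524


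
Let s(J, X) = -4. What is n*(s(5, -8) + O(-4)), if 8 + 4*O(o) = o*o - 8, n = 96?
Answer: -384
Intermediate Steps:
O(o) = -4 + o²/4 (O(o) = -2 + (o*o - 8)/4 = -2 + (o² - 8)/4 = -2 + (-8 + o²)/4 = -2 + (-2 + o²/4) = -4 + o²/4)
n*(s(5, -8) + O(-4)) = 96*(-4 + (-4 + (¼)*(-4)²)) = 96*(-4 + (-4 + (¼)*16)) = 96*(-4 + (-4 + 4)) = 96*(-4 + 0) = 96*(-4) = -384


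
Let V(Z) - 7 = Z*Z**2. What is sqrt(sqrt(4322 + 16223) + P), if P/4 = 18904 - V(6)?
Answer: sqrt(74724 + sqrt(20545)) ≈ 273.62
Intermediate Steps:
V(Z) = 7 + Z**3 (V(Z) = 7 + Z*Z**2 = 7 + Z**3)
P = 74724 (P = 4*(18904 - (7 + 6**3)) = 4*(18904 - (7 + 216)) = 4*(18904 - 1*223) = 4*(18904 - 223) = 4*18681 = 74724)
sqrt(sqrt(4322 + 16223) + P) = sqrt(sqrt(4322 + 16223) + 74724) = sqrt(sqrt(20545) + 74724) = sqrt(74724 + sqrt(20545))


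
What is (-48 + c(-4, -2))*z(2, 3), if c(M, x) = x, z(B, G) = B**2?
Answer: -200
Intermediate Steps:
(-48 + c(-4, -2))*z(2, 3) = (-48 - 2)*2**2 = -50*4 = -200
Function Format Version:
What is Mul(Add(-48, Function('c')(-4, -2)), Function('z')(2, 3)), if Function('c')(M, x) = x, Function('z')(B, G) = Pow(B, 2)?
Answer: -200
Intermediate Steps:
Mul(Add(-48, Function('c')(-4, -2)), Function('z')(2, 3)) = Mul(Add(-48, -2), Pow(2, 2)) = Mul(-50, 4) = -200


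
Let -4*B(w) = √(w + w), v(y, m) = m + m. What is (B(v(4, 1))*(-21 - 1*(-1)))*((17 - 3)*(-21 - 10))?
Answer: -4340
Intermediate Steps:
v(y, m) = 2*m
B(w) = -√2*√w/4 (B(w) = -√(w + w)/4 = -√2*√w/4)
(B(v(4, 1))*(-21 - 1*(-1)))*((17 - 3)*(-21 - 10)) = ((-√2*√(2*1)/4)*(-21 - 1*(-1)))*((17 - 3)*(-21 - 10)) = ((-√2*√2/4)*(-21 + 1))*(14*(-31)) = -½*(-20)*(-434) = 10*(-434) = -4340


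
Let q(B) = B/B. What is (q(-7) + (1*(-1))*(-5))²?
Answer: 36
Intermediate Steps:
q(B) = 1
(q(-7) + (1*(-1))*(-5))² = (1 + (1*(-1))*(-5))² = (1 - 1*(-5))² = (1 + 5)² = 6² = 36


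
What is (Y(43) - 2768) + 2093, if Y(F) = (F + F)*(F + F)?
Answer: 6721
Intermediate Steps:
Y(F) = 4*F² (Y(F) = (2*F)*(2*F) = 4*F²)
(Y(43) - 2768) + 2093 = (4*43² - 2768) + 2093 = (4*1849 - 2768) + 2093 = (7396 - 2768) + 2093 = 4628 + 2093 = 6721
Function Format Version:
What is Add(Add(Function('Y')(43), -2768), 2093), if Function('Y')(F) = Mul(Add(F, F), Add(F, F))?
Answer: 6721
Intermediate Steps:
Function('Y')(F) = Mul(4, Pow(F, 2)) (Function('Y')(F) = Mul(Mul(2, F), Mul(2, F)) = Mul(4, Pow(F, 2)))
Add(Add(Function('Y')(43), -2768), 2093) = Add(Add(Mul(4, Pow(43, 2)), -2768), 2093) = Add(Add(Mul(4, 1849), -2768), 2093) = Add(Add(7396, -2768), 2093) = Add(4628, 2093) = 6721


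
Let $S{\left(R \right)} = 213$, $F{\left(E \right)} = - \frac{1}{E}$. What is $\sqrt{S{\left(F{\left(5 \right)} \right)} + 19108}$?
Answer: $139$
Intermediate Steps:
$\sqrt{S{\left(F{\left(5 \right)} \right)} + 19108} = \sqrt{213 + 19108} = \sqrt{19321} = 139$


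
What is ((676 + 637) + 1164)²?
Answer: 6135529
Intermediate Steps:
((676 + 637) + 1164)² = (1313 + 1164)² = 2477² = 6135529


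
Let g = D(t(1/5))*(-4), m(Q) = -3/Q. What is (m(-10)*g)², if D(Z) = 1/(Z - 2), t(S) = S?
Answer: 4/9 ≈ 0.44444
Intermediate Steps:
D(Z) = 1/(-2 + Z)
g = 20/9 (g = -4/(-2 + 1/5) = -4/(-2 + ⅕) = -4/(-9/5) = -5/9*(-4) = 20/9 ≈ 2.2222)
(m(-10)*g)² = (-3/(-10)*(20/9))² = (-3*(-⅒)*(20/9))² = ((3/10)*(20/9))² = (⅔)² = 4/9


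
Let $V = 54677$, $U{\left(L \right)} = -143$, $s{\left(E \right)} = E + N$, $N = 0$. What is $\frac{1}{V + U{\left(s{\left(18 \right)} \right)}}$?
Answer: $\frac{1}{54534} \approx 1.8337 \cdot 10^{-5}$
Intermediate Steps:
$s{\left(E \right)} = E$ ($s{\left(E \right)} = E + 0 = E$)
$\frac{1}{V + U{\left(s{\left(18 \right)} \right)}} = \frac{1}{54677 - 143} = \frac{1}{54534}$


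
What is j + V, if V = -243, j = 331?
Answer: 88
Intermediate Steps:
j + V = 331 - 243 = 88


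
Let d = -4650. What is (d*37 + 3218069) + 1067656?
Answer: 4113675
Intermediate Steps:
(d*37 + 3218069) + 1067656 = (-4650*37 + 3218069) + 1067656 = (-172050 + 3218069) + 1067656 = 3046019 + 1067656 = 4113675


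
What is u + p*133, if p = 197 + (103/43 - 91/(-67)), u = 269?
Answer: 77698332/2881 ≈ 26969.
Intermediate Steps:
p = 578371/2881 (p = 197 + (103*(1/43) - 91*(-1/67)) = 197 + (103/43 + 91/67) = 197 + 10814/2881 = 578371/2881 ≈ 200.75)
u + p*133 = 269 + (578371/2881)*133 = 269 + 76923343/2881 = 77698332/2881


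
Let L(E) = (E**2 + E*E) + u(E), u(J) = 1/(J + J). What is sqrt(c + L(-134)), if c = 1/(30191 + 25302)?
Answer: sqrt(1985754483524151753)/7436062 ≈ 189.50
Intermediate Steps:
u(J) = 1/(2*J)
c = 1/55493 ≈ 1.8020e-5
L(E) = 1/(2*E) + 2*E**2 (L(E) = (E**2 + E*E) + 1/(2*E) = (E**2 + E**2) + 1/(2*E) = 2*E**2 + 1/(2*E) = 1/(2*E) + 2*E**2)
sqrt(c + L(-134)) = sqrt(1/55493 + (1/2)*(1 + 4*(-134)**3)/(-134)) = sqrt(1/55493 + (1/2)*(-1/134)*(1 + 4*(-2406104))) = sqrt(1/55493 + (1/2)*(-1/134)*(1 - 9624416)) = sqrt(1/55493 + (1/2)*(-1/134)*(-9624415)) = sqrt(1/55493 + 9624415/268) = sqrt(534087661863/14872124) = sqrt(1985754483524151753)/7436062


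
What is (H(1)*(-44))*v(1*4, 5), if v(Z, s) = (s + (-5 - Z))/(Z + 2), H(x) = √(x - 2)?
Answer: 88*I/3 ≈ 29.333*I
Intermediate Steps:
H(x) = √(-2 + x)
v(Z, s) = (-5 + s - Z)/(2 + Z)
(H(1)*(-44))*v(1*4, 5) = (√(-2 + 1)*(-44))*((-5 + 5 - 4)/(2 + 1*4)) = (√(-1)*(-44))*((-5 + 5 - 1*4)/(2 + 4)) = (I*(-44))*((-5 + 5 - 4)/6) = (-44*I)*((⅙)*(-4)) = -44*I*(-⅔) = 88*I/3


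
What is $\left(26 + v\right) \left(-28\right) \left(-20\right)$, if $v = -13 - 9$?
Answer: $2240$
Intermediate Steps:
$v = -22$ ($v = -13 - 9 = -22$)
$\left(26 + v\right) \left(-28\right) \left(-20\right) = \left(26 - 22\right) \left(-28\right) \left(-20\right) = 4 \left(-28\right) \left(-20\right) = \left(-112\right) \left(-20\right) = 2240$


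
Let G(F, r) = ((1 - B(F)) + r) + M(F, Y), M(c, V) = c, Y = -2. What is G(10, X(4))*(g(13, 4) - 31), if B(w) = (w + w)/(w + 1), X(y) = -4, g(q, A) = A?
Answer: -1539/11 ≈ -139.91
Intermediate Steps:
B(w) = 2*w/(1 + w) (B(w) = (2*w)/(1 + w) = 2*w/(1 + w))
G(F, r) = 1 + F + r - 2*F/(1 + F) (G(F, r) = ((1 - 2*F/(1 + F)) + r) + F = (1 + r - 2*F/(1 + F)) + F = 1 + F + r - 2*F/(1 + F))
G(10, X(4))*(g(13, 4) - 31) = ((1 - 4 + 10² + 10*(-4))/(1 + 10))*(4 - 31) = ((1 - 4 + 100 - 40)/11)*(-27) = ((1/11)*57)*(-27) = (57/11)*(-27) = -1539/11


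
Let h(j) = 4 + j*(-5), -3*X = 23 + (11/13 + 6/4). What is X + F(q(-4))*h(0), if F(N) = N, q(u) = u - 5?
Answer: -3467/78 ≈ -44.449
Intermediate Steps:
q(u) = -5 + u
X = -659/78 (X = -(23 + (11/13 + 6/4))/3 = -(23 + (11*(1/13) + 6*(1/4)))/3 = -(23 + (11/13 + 3/2))/3 = -(23 + 61/26)/3 = -1/3*659/26 = -659/78 ≈ -8.4487)
h(j) = 4 - 5*j
X + F(q(-4))*h(0) = -659/78 + (-5 - 4)*(4 - 5*0) = -659/78 - 9*(4 + 0) = -659/78 - 9*4 = -659/78 - 36 = -3467/78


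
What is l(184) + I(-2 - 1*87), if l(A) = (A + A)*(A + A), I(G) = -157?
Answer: 135267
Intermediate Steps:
l(A) = 4*A² (l(A) = (2*A)*(2*A) = 4*A²)
l(184) + I(-2 - 1*87) = 4*184² - 157 = 4*33856 - 157 = 135424 - 157 = 135267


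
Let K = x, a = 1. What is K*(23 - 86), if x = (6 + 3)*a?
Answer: -567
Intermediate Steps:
x = 9 (x = (6 + 3)*1 = 9*1 = 9)
K = 9
K*(23 - 86) = 9*(23 - 86) = 9*(-63) = -567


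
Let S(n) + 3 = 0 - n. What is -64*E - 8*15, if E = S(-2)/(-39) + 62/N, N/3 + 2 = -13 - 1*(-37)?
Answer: -25992/143 ≈ -181.76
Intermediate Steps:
N = 66 (N = -6 + 3*(-13 - 1*(-37)) = -6 + 3*(-13 + 37) = -6 + 3*24 = -6 + 72 = 66)
S(n) = -3 - n (S(n) = -3 + (0 - n) = -3 - n)
E = 138/143 (E = (-3 - 1*(-2))/(-39) + 62/66 = (-3 + 2)*(-1/39) + 62*(1/66) = -1*(-1/39) + 31/33 = 1/39 + 31/33 = 138/143 ≈ 0.96503)
-64*E - 8*15 = -64*138/143 - 8*15 = -8832/143 - 120 = -25992/143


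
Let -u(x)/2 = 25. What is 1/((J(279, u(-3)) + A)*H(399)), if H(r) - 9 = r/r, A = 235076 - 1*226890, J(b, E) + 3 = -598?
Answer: 1/75850 ≈ 1.3184e-5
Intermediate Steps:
u(x) = -50 (u(x) = -2*25 = -50)
J(b, E) = -601 (J(b, E) = -3 - 598 = -601)
A = 8186 (A = 235076 - 226890 = 8186)
H(r) = 10 (H(r) = 9 + r/r = 9 + 1 = 10)
1/((J(279, u(-3)) + A)*H(399)) = 1/((-601 + 8186)*10) = (1/10)/7585 = (1/7585)*(1/10) = 1/75850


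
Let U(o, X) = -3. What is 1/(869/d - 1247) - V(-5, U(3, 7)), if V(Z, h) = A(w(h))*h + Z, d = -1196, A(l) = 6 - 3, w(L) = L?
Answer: 20890738/1492281 ≈ 13.999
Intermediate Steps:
A(l) = 3
V(Z, h) = Z + 3*h (V(Z, h) = 3*h + Z = Z + 3*h)
1/(869/d - 1247) - V(-5, U(3, 7)) = 1/(869/(-1196) - 1247) - (-5 + 3*(-3)) = 1/(869*(-1/1196) - 1247) - (-5 - 9) = 1/(-869/1196 - 1247) - 1*(-14) = 1/(-1492281/1196) + 14 = -1196/1492281 + 14 = 20890738/1492281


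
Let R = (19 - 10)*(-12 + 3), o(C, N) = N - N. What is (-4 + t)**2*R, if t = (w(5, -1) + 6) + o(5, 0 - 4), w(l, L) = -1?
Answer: -81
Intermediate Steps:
o(C, N) = 0
R = -81 (R = 9*(-9) = -81)
t = 5 (t = (-1 + 6) + 0 = 5 + 0 = 5)
(-4 + t)**2*R = (-4 + 5)**2*(-81) = 1**2*(-81) = 1*(-81) = -81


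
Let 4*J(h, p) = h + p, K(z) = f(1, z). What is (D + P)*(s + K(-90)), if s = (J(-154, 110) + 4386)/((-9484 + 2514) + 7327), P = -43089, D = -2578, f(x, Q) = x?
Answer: -30870892/51 ≈ -6.0531e+5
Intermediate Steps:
K(z) = 1
J(h, p) = h/4 + p/4 (J(h, p) = (h + p)/4 = h/4 + p/4)
s = 625/51 (s = (((1/4)*(-154) + (1/4)*110) + 4386)/((-9484 + 2514) + 7327) = ((-77/2 + 55/2) + 4386)/(-6970 + 7327) = (-11 + 4386)/357 = 4375*(1/357) = 625/51 ≈ 12.255)
(D + P)*(s + K(-90)) = (-2578 - 43089)*(625/51 + 1) = -45667*676/51 = -30870892/51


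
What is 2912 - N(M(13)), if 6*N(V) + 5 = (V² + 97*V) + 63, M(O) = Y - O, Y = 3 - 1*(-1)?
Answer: 9103/3 ≈ 3034.3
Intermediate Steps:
Y = 4 (Y = 3 + 1 = 4)
M(O) = 4 - O
N(V) = 29/3 + V²/6 + 97*V/6 (N(V) = -⅚ + ((V² + 97*V) + 63)/6 = -⅚ + (63 + V² + 97*V)/6 = -⅚ + (21/2 + V²/6 + 97*V/6) = 29/3 + V²/6 + 97*V/6)
2912 - N(M(13)) = 2912 - (29/3 + (4 - 1*13)²/6 + 97*(4 - 1*13)/6) = 2912 - (29/3 + (4 - 13)²/6 + 97*(4 - 13)/6) = 2912 - (29/3 + (⅙)*(-9)² + (97/6)*(-9)) = 2912 - (29/3 + (⅙)*81 - 291/2) = 2912 - (29/3 + 27/2 - 291/2) = 2912 - 1*(-367/3) = 2912 + 367/3 = 9103/3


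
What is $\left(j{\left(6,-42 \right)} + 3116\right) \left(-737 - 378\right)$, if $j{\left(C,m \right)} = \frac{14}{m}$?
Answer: $- \frac{10421905}{3} \approx -3.474 \cdot 10^{6}$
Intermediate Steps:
$\left(j{\left(6,-42 \right)} + 3116\right) \left(-737 - 378\right) = \left(\frac{14}{-42} + 3116\right) \left(-737 - 378\right) = \left(14 \left(- \frac{1}{42}\right) + 3116\right) \left(-1115\right) = \left(- \frac{1}{3} + 3116\right) \left(-1115\right) = \frac{9347}{3} \left(-1115\right) = - \frac{10421905}{3}$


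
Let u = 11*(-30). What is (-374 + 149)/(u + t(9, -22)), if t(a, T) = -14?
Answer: 225/344 ≈ 0.65407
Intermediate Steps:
u = -330
(-374 + 149)/(u + t(9, -22)) = (-374 + 149)/(-330 - 14) = -225/(-344) = -225*(-1/344) = 225/344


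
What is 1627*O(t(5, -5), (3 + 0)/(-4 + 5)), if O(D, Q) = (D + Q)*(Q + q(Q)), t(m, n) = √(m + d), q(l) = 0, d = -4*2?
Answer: 14643 + 4881*I*√3 ≈ 14643.0 + 8454.1*I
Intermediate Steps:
d = -8
t(m, n) = √(-8 + m) (t(m, n) = √(m - 8) = √(-8 + m))
O(D, Q) = Q*(D + Q) (O(D, Q) = (D + Q)*(Q + 0) = (D + Q)*Q = Q*(D + Q))
1627*O(t(5, -5), (3 + 0)/(-4 + 5)) = 1627*(((3 + 0)/(-4 + 5))*(√(-8 + 5) + (3 + 0)/(-4 + 5))) = 1627*((3/1)*(√(-3) + 3/1)) = 1627*((3*1)*(I*√3 + 3*1)) = 1627*(3*(I*√3 + 3)) = 1627*(3*(3 + I*√3)) = 1627*(9 + 3*I*√3) = 14643 + 4881*I*√3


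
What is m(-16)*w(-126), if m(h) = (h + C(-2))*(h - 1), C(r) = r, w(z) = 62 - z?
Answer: 57528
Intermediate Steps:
m(h) = (-1 + h)*(-2 + h) (m(h) = (h - 2)*(h - 1) = (-2 + h)*(-1 + h) = (-1 + h)*(-2 + h))
m(-16)*w(-126) = (2 + (-16)² - 3*(-16))*(62 - 1*(-126)) = (2 + 256 + 48)*(62 + 126) = 306*188 = 57528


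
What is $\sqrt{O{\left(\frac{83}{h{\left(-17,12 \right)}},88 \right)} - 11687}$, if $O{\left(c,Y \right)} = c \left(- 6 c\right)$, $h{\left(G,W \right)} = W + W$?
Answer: $\frac{i \sqrt{6773046}}{24} \approx 108.44 i$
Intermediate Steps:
$h{\left(G,W \right)} = 2 W$
$O{\left(c,Y \right)} = - 6 c^{2}$
$\sqrt{O{\left(\frac{83}{h{\left(-17,12 \right)}},88 \right)} - 11687} = \sqrt{- 6 \left(\frac{83}{2 \cdot 12}\right)^{2} - 11687} = \sqrt{- 6 \left(\frac{83}{24}\right)^{2} - 11687} = \sqrt{\left(-6\right) \frac{6889}{576} - 11687} = \sqrt{- \frac{6889}{96} - 11687} = \sqrt{- \frac{1128841}{96}} = \frac{i \sqrt{6773046}}{24}$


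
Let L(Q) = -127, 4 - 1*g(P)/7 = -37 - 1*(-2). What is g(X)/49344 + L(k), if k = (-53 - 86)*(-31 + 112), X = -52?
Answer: -2088805/16448 ≈ -126.99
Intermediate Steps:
g(P) = 273 (g(P) = 28 - 7*(-37 - 1*(-2)) = 28 - 7*(-37 + 2) = 28 - 7*(-35) = 28 + 245 = 273)
k = -11259 (k = -139*81 = -11259)
g(X)/49344 + L(k) = 273/49344 - 127 = 273*(1/49344) - 127 = 91/16448 - 127 = -2088805/16448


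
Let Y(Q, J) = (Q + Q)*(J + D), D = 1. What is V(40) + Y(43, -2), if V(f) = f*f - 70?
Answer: 1444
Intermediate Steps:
Y(Q, J) = 2*Q*(1 + J) (Y(Q, J) = (Q + Q)*(J + 1) = (2*Q)*(1 + J) = 2*Q*(1 + J))
V(f) = -70 + f² (V(f) = f² - 70 = -70 + f²)
V(40) + Y(43, -2) = (-70 + 40²) + 2*43*(1 - 2) = (-70 + 1600) + 2*43*(-1) = 1530 - 86 = 1444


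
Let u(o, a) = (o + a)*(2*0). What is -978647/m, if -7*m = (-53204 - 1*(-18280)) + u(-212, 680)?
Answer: -6850529/34924 ≈ -196.16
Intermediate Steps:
u(o, a) = 0 (u(o, a) = (a + o)*0 = 0)
m = 34924/7 (m = -((-53204 - 1*(-18280)) + 0)/7 = -((-53204 + 18280) + 0)/7 = -(-34924 + 0)/7 = -⅐*(-34924) = 34924/7 ≈ 4989.1)
-978647/m = -978647/34924/7 = -978647*7/34924 = -6850529/34924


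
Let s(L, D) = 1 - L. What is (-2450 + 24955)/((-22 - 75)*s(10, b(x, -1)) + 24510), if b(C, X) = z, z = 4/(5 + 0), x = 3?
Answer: 22505/25383 ≈ 0.88662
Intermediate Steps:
z = ⅘ (z = 4/5 = (⅕)*4 = ⅘ ≈ 0.80000)
b(C, X) = ⅘
(-2450 + 24955)/((-22 - 75)*s(10, b(x, -1)) + 24510) = (-2450 + 24955)/((-22 - 75)*(1 - 1*10) + 24510) = 22505/(-97*(1 - 10) + 24510) = 22505/(-97*(-9) + 24510) = 22505/(873 + 24510) = 22505/25383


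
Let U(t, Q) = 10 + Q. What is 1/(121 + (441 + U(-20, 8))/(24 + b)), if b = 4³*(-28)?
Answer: 104/12557 ≈ 0.0082822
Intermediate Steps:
b = -1792 (b = 64*(-28) = -1792)
1/(121 + (441 + U(-20, 8))/(24 + b)) = 1/(121 + (441 + (10 + 8))/(24 - 1792)) = 1/(121 + (441 + 18)/(-1768)) = 1/(121 + 459*(-1/1768)) = 1/(121 - 27/104) = 1/(12557/104) = 104/12557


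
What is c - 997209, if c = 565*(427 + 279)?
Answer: -598319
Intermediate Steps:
c = 398890 (c = 565*706 = 398890)
c - 997209 = 398890 - 997209 = -598319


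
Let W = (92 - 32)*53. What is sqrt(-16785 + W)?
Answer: I*sqrt(13605) ≈ 116.64*I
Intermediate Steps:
W = 3180 (W = 60*53 = 3180)
sqrt(-16785 + W) = sqrt(-16785 + 3180) = sqrt(-13605) = I*sqrt(13605)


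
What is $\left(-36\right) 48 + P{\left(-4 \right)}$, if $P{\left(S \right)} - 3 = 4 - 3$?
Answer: $-1724$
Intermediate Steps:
$P{\left(S \right)} = 4$ ($P{\left(S \right)} = 3 + \left(4 - 3\right) = 3 + 1 = 4$)
$\left(-36\right) 48 + P{\left(-4 \right)} = \left(-36\right) 48 + 4 = -1728 + 4 = -1724$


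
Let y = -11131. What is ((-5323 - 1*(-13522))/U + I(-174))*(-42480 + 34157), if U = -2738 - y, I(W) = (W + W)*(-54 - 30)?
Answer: -291723973875/1199 ≈ -2.4331e+8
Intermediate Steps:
I(W) = -168*W (I(W) = (2*W)*(-84) = -168*W)
U = 8393 (U = -2738 - 1*(-11131) = -2738 + 11131 = 8393)
((-5323 - 1*(-13522))/U + I(-174))*(-42480 + 34157) = ((-5323 - 1*(-13522))/8393 - 168*(-174))*(-42480 + 34157) = ((-5323 + 13522)*(1/8393) + 29232)*(-8323) = (8199*(1/8393) + 29232)*(-8323) = (8199/8393 + 29232)*(-8323) = (245352375/8393)*(-8323) = -291723973875/1199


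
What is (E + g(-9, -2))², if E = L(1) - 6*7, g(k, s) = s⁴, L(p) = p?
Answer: 625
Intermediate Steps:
E = -41 (E = 1 - 6*7 = 1 - 42 = -41)
(E + g(-9, -2))² = (-41 + (-2)⁴)² = (-41 + 16)² = (-25)² = 625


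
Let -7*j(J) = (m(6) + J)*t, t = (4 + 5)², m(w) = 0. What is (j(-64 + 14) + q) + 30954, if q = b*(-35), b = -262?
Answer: 284918/7 ≈ 40703.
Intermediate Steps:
q = 9170 (q = -262*(-35) = 9170)
t = 81 (t = 9² = 81)
j(J) = -81*J/7 (j(J) = -(0 + J)*81/7 = -J*81/7 = -81*J/7)
(j(-64 + 14) + q) + 30954 = (-81*(-64 + 14)/7 + 9170) + 30954 = (-81/7*(-50) + 9170) + 30954 = (4050/7 + 9170) + 30954 = 68240/7 + 30954 = 284918/7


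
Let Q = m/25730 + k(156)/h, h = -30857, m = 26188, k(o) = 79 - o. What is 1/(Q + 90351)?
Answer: 396975305/35867520814218 ≈ 1.1068e-5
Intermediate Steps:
Q = 405032163/396975305 (Q = 26188/25730 + (79 - 1*156)/(-30857) = 26188*(1/25730) + (79 - 156)*(-1/30857) = 13094/12865 - 77*(-1/30857) = 13094/12865 + 77/30857 = 405032163/396975305 ≈ 1.0203)
1/(Q + 90351) = 1/(405032163/396975305 + 90351) = 1/(35867520814218/396975305) = 396975305/35867520814218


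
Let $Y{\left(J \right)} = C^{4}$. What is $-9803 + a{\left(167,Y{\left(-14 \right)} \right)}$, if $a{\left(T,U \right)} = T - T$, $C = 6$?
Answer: $-9803$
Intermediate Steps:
$Y{\left(J \right)} = 1296$ ($Y{\left(J \right)} = 6^{4} = 1296$)
$a{\left(T,U \right)} = 0$
$-9803 + a{\left(167,Y{\left(-14 \right)} \right)} = -9803 + 0 = -9803$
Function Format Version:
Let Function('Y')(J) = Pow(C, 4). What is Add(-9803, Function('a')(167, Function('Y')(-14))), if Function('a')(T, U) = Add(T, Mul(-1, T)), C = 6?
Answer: -9803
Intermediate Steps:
Function('Y')(J) = 1296 (Function('Y')(J) = Pow(6, 4) = 1296)
Function('a')(T, U) = 0
Add(-9803, Function('a')(167, Function('Y')(-14))) = Add(-9803, 0) = -9803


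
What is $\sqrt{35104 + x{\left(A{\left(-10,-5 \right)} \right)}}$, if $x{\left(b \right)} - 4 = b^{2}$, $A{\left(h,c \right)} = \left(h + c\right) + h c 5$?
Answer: $3 \sqrt{10037} \approx 300.55$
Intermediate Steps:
$A{\left(h,c \right)} = c + h + 5 c h$ ($A{\left(h,c \right)} = \left(c + h\right) + c h 5 = \left(c + h\right) + 5 c h = c + h + 5 c h$)
$x{\left(b \right)} = 4 + b^{2}$
$\sqrt{35104 + x{\left(A{\left(-10,-5 \right)} \right)}} = \sqrt{35104 + \left(4 + \left(-5 - 10 + 5 \left(-5\right) \left(-10\right)\right)^{2}\right)} = \sqrt{35104 + \left(4 + \left(-5 - 10 + 250\right)^{2}\right)} = \sqrt{35104 + \left(4 + 235^{2}\right)} = \sqrt{35104 + \left(4 + 55225\right)} = \sqrt{35104 + 55229} = \sqrt{90333} = 3 \sqrt{10037}$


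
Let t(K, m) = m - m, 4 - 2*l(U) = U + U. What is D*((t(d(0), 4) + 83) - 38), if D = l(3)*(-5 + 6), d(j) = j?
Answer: -45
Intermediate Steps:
l(U) = 2 - U (l(U) = 2 - (U + U)/2 = 2 - U)
t(K, m) = 0
D = -1 (D = (2 - 1*3)*(-5 + 6) = (2 - 3)*1 = -1*1 = -1)
D*((t(d(0), 4) + 83) - 38) = -((0 + 83) - 38) = -(83 - 38) = -1*45 = -45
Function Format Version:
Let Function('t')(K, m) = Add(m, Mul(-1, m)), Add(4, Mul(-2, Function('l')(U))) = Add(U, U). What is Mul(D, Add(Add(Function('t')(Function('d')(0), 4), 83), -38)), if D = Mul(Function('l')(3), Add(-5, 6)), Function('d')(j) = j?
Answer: -45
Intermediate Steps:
Function('l')(U) = Add(2, Mul(-1, U)) (Function('l')(U) = Add(2, Mul(Rational(-1, 2), Add(U, U))) = Add(2, Mul(Rational(-1, 2), Mul(2, U))) = Add(2, Mul(-1, U)))
Function('t')(K, m) = 0
D = -1 (D = Mul(Add(2, Mul(-1, 3)), Add(-5, 6)) = Mul(Add(2, -3), 1) = Mul(-1, 1) = -1)
Mul(D, Add(Add(Function('t')(Function('d')(0), 4), 83), -38)) = Mul(-1, Add(Add(0, 83), -38)) = Mul(-1, Add(83, -38)) = Mul(-1, 45) = -45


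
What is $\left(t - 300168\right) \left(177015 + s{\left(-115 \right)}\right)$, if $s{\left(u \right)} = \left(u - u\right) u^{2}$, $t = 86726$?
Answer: $-37782435630$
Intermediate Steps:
$s{\left(u \right)} = 0$ ($s{\left(u \right)} = 0 u^{2} = 0$)
$\left(t - 300168\right) \left(177015 + s{\left(-115 \right)}\right) = \left(86726 - 300168\right) \left(177015 + 0\right) = \left(-213442\right) 177015 = -37782435630$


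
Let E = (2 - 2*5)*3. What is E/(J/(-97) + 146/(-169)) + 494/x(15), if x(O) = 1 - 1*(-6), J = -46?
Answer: 1477424/11179 ≈ 132.16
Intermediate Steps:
x(O) = 7 (x(O) = 1 + 6 = 7)
E = -24 (E = (2 - 10)*3 = -8*3 = -24)
E/(J/(-97) + 146/(-169)) + 494/x(15) = -24/(-46/(-97) + 146/(-169)) + 494/7 = -24/(-46*(-1/97) + 146*(-1/169)) + 494*(⅐) = -24/(46/97 - 146/169) + 494/7 = -24/(-6388/16393) + 494/7 = -24*(-16393/6388) + 494/7 = 98358/1597 + 494/7 = 1477424/11179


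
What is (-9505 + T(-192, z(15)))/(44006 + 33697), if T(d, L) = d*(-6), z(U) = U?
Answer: -8353/77703 ≈ -0.10750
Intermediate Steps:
T(d, L) = -6*d
(-9505 + T(-192, z(15)))/(44006 + 33697) = (-9505 - 6*(-192))/(44006 + 33697) = (-9505 + 1152)/77703 = -8353*1/77703 = -8353/77703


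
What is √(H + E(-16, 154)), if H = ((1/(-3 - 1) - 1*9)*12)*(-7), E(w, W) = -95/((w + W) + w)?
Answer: √11553278/122 ≈ 27.861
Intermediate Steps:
E(w, W) = -95/(W + 2*w) (E(w, W) = -95/((W + w) + w) = -95/(W + 2*w))
H = 777 (H = ((1/(-4) - 9)*12)*(-7) = ((-¼ - 9)*12)*(-7) = -37/4*12*(-7) = -111*(-7) = 777)
√(H + E(-16, 154)) = √(777 - 95/(154 + 2*(-16))) = √(777 - 95/(154 - 32)) = √(777 - 95/122) = √(94699/122) = √11553278/122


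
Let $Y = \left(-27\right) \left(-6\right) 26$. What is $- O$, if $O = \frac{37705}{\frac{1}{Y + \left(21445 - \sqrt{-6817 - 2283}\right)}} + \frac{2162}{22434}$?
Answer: $- \frac{10851294225226}{11217} + 377050 i \sqrt{91} \approx -9.674 \cdot 10^{8} + 3.5968 \cdot 10^{6} i$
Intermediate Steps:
$Y = 4212$ ($Y = 162 \cdot 26 = 4212$)
$O = \frac{10851294225226}{11217} - 377050 i \sqrt{91}$ ($O = \frac{37705}{\frac{1}{4212 + \left(21445 - \sqrt{-6817 - 2283}\right)}} + \frac{2162}{22434} = \frac{37705}{\frac{1}{4212 + \left(21445 - \sqrt{-9100}\right)}} + 2162 \cdot \frac{1}{22434} = \frac{37705}{\frac{1}{4212 + \left(21445 - 10 i \sqrt{91}\right)}} + \frac{1081}{11217} = \frac{37705}{\frac{1}{25657 - 10 i \sqrt{91}}} + \frac{1081}{11217} = 37705 \left(25657 - 10 i \sqrt{91}\right) + \frac{1081}{11217} = \left(967397185 - 377050 i \sqrt{91}\right) + \frac{1081}{11217} = \frac{10851294225226}{11217} - 377050 i \sqrt{91} \approx 9.674 \cdot 10^{8} - 3.5968 \cdot 10^{6} i$)
$- O = - (\frac{10851294225226}{11217} - 377050 i \sqrt{91}) = - \frac{10851294225226}{11217} + 377050 i \sqrt{91}$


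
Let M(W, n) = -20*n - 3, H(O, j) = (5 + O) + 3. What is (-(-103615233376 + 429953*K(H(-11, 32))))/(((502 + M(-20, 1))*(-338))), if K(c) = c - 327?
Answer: -51878558933/80951 ≈ -6.4086e+5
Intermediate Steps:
H(O, j) = 8 + O
K(c) = -327 + c
M(W, n) = -3 - 20*n
(-(-103615233376 + 429953*K(H(-11, 32))))/(((502 + M(-20, 1))*(-338))) = (-(-103755828007 + 429953*(8 - 11)))/(((502 + (-3 - 20*1))*(-338))) = (-429953/(1/((-327 - 3) - 240992)))/(((502 + (-3 - 20))*(-338))) = (-429953/(1/(-330 - 240992)))/(((502 - 23)*(-338))) = (-429953/(1/(-241322)))/((479*(-338))) = -429953/(-1/241322)/(-161902) = -429953*(-241322)*(-1/161902) = 103757117866*(-1/161902) = -51878558933/80951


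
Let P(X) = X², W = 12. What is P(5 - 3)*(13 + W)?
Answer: 100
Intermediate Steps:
P(5 - 3)*(13 + W) = (5 - 3)²*(13 + 12) = 2²*25 = 4*25 = 100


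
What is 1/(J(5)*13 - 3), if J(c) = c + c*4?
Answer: 1/322 ≈ 0.0031056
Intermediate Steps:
J(c) = 5*c (J(c) = c + 4*c = 5*c)
1/(J(5)*13 - 3) = 1/((5*5)*13 - 3) = 1/(25*13 - 3) = 1/(325 - 3) = 1/322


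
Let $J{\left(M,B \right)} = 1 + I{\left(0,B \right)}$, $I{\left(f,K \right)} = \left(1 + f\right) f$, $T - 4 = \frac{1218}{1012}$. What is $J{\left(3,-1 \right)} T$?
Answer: $\frac{2633}{506} \approx 5.2036$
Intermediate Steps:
$T = \frac{2633}{506}$ ($T = 4 + \frac{1218}{1012} = 4 + 1218 \cdot \frac{1}{1012} = 4 + \frac{609}{506} = \frac{2633}{506} \approx 5.2036$)
$I{\left(f,K \right)} = f \left(1 + f\right)$
$J{\left(M,B \right)} = 1$ ($J{\left(M,B \right)} = 1 + 0 \left(1 + 0\right) = 1 + 0 \cdot 1 = 1 + 0 = 1$)
$J{\left(3,-1 \right)} T = 1 \cdot \frac{2633}{506} = \frac{2633}{506}$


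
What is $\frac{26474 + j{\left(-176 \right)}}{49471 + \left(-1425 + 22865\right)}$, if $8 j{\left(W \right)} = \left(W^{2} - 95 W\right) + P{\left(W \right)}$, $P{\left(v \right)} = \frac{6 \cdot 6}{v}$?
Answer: $\frac{1268607}{2773408} \approx 0.45742$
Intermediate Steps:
$P{\left(v \right)} = \frac{36}{v}$
$j{\left(W \right)} = - \frac{95 W}{8} + \frac{W^{2}}{8} + \frac{9}{2 W}$ ($j{\left(W \right)} = \frac{\left(W^{2} - 95 W\right) + \frac{36}{W}}{8} = \frac{W^{2} - 95 W + \frac{36}{W}}{8} = - \frac{95 W}{8} + \frac{W^{2}}{8} + \frac{9}{2 W}$)
$\frac{26474 + j{\left(-176 \right)}}{49471 + \left(-1425 + 22865\right)} = \frac{26474 + \frac{36 + \left(-176\right)^{2} \left(-95 - 176\right)}{8 \left(-176\right)}}{49471 + \left(-1425 + 22865\right)} = \frac{26474 + \frac{1}{8} \left(- \frac{1}{176}\right) \left(36 + 30976 \left(-271\right)\right)}{49471 + 21440} = \frac{26474 + \frac{1}{8} \left(- \frac{1}{176}\right) \left(36 - 8394496\right)}{70911} = \left(26474 + \frac{1}{8} \left(- \frac{1}{176}\right) \left(-8394460\right)\right) \frac{1}{70911} = \left(26474 + \frac{2098615}{352}\right) \frac{1}{70911} = \frac{11417463}{352} \cdot \frac{1}{70911} = \frac{1268607}{2773408}$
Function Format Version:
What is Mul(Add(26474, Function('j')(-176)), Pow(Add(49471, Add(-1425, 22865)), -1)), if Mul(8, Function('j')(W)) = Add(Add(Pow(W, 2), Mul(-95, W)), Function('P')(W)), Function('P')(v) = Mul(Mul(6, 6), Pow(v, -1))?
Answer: Rational(1268607, 2773408) ≈ 0.45742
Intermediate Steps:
Function('P')(v) = Mul(36, Pow(v, -1))
Function('j')(W) = Add(Mul(Rational(-95, 8), W), Mul(Rational(1, 8), Pow(W, 2)), Mul(Rational(9, 2), Pow(W, -1))) (Function('j')(W) = Mul(Rational(1, 8), Add(Add(Pow(W, 2), Mul(-95, W)), Mul(36, Pow(W, -1)))) = Mul(Rational(1, 8), Add(Pow(W, 2), Mul(-95, W), Mul(36, Pow(W, -1)))) = Add(Mul(Rational(-95, 8), W), Mul(Rational(1, 8), Pow(W, 2)), Mul(Rational(9, 2), Pow(W, -1))))
Mul(Add(26474, Function('j')(-176)), Pow(Add(49471, Add(-1425, 22865)), -1)) = Mul(Add(26474, Mul(Rational(1, 8), Pow(-176, -1), Add(36, Mul(Pow(-176, 2), Add(-95, -176))))), Pow(Add(49471, Add(-1425, 22865)), -1)) = Mul(Add(26474, Mul(Rational(1, 8), Rational(-1, 176), Add(36, Mul(30976, -271)))), Pow(Add(49471, 21440), -1)) = Mul(Add(26474, Mul(Rational(1, 8), Rational(-1, 176), Add(36, -8394496))), Pow(70911, -1)) = Mul(Add(26474, Mul(Rational(1, 8), Rational(-1, 176), -8394460)), Rational(1, 70911)) = Mul(Add(26474, Rational(2098615, 352)), Rational(1, 70911)) = Mul(Rational(11417463, 352), Rational(1, 70911)) = Rational(1268607, 2773408)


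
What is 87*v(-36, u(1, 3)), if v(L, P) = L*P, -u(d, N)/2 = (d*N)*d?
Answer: 18792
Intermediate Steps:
u(d, N) = -2*N*d**2 (u(d, N) = -2*d*N*d = -2*N*d*d = -2*N*d**2)
87*v(-36, u(1, 3)) = 87*(-(-72)*3*1**2) = 87*(-(-72)*3) = 87*(-36*(-6)) = 87*216 = 18792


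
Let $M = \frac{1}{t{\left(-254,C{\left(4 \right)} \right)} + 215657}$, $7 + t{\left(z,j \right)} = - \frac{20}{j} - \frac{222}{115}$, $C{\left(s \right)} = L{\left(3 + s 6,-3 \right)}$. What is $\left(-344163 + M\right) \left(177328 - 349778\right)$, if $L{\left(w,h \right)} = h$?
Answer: $\frac{2207880060892185075}{37200442} \approx 5.9351 \cdot 10^{10}$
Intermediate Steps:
$C{\left(s \right)} = -3$
$t{\left(z,j \right)} = - \frac{1027}{115} - \frac{20}{j}$ ($t{\left(z,j \right)} = -7 - \left(\frac{222}{115} + \frac{20}{j}\right) = - \frac{1027}{115} - \frac{20}{j}$)
$M = \frac{345}{74400884}$ ($M = \frac{1}{\left(- \frac{1027}{115} - \frac{20}{-3}\right) + 215657} = \frac{1}{\left(- \frac{1027}{115} - - \frac{20}{3}\right) + 215657} = \frac{1}{\left(- \frac{1027}{115} + \frac{20}{3}\right) + 215657} = \frac{1}{- \frac{781}{345} + 215657} = \frac{1}{\frac{74400884}{345}} = \frac{345}{74400884} \approx 4.637 \cdot 10^{-6}$)
$\left(-344163 + M\right) \left(177328 - 349778\right) = \left(-344163 + \frac{345}{74400884}\right) \left(177328 - 349778\right) = \left(- \frac{25606031439747}{74400884}\right) \left(-172450\right) = \frac{2207880060892185075}{37200442}$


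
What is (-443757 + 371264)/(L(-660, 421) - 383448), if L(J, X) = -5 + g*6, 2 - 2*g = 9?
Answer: 72493/383474 ≈ 0.18904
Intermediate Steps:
g = -7/2 (g = 1 - ½*9 = 1 - 9/2 = -7/2 ≈ -3.5000)
L(J, X) = -26 (L(J, X) = -5 - 7/2*6 = -5 - 21 = -26)
(-443757 + 371264)/(L(-660, 421) - 383448) = (-443757 + 371264)/(-26 - 383448) = -72493/(-383474) = -72493*(-1/383474) = 72493/383474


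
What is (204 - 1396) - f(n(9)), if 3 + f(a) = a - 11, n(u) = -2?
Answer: -1176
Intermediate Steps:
f(a) = -14 + a (f(a) = -3 + (a - 11) = -3 + (-11 + a) = -14 + a)
(204 - 1396) - f(n(9)) = (204 - 1396) - (-14 - 2) = -1192 - 1*(-16) = -1192 + 16 = -1176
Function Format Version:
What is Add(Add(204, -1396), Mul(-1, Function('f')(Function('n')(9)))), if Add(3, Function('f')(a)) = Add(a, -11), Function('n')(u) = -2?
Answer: -1176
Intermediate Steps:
Function('f')(a) = Add(-14, a) (Function('f')(a) = Add(-3, Add(a, -11)) = Add(-3, Add(-11, a)) = Add(-14, a))
Add(Add(204, -1396), Mul(-1, Function('f')(Function('n')(9)))) = Add(Add(204, -1396), Mul(-1, Add(-14, -2))) = Add(-1192, Mul(-1, -16)) = Add(-1192, 16) = -1176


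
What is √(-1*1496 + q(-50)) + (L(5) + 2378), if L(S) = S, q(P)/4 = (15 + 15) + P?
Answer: 2383 + 2*I*√394 ≈ 2383.0 + 39.699*I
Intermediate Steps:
q(P) = 120 + 4*P (q(P) = 4*((15 + 15) + P) = 4*(30 + P) = 120 + 4*P)
√(-1*1496 + q(-50)) + (L(5) + 2378) = √(-1*1496 + (120 + 4*(-50))) + (5 + 2378) = √(-1496 + (120 - 200)) + 2383 = √(-1496 - 80) + 2383 = √(-1576) + 2383 = 2*I*√394 + 2383 = 2383 + 2*I*√394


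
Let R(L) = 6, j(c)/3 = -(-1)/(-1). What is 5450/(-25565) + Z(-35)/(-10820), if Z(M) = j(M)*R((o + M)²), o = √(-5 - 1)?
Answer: -5850883/27661330 ≈ -0.21152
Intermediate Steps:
j(c) = -3 (j(c) = 3*(-(-1)/(-1)) = 3*(-(-1)*(-1)) = 3*(-1*1) = 3*(-1) = -3)
o = I*√6 (o = √(-6) = I*√6 ≈ 2.4495*I)
Z(M) = -18 (Z(M) = -3*6 = -18)
5450/(-25565) + Z(-35)/(-10820) = 5450/(-25565) - 18/(-10820) = 5450*(-1/25565) - 18*(-1/10820) = -1090/5113 + 9/5410 = -5850883/27661330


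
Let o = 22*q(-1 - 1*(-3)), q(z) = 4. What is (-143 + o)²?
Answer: 3025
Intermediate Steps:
o = 88 (o = 22*4 = 88)
(-143 + o)² = (-143 + 88)² = (-55)² = 3025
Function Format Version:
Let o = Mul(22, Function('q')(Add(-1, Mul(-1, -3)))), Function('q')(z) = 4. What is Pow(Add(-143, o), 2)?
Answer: 3025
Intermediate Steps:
o = 88 (o = Mul(22, 4) = 88)
Pow(Add(-143, o), 2) = Pow(Add(-143, 88), 2) = Pow(-55, 2) = 3025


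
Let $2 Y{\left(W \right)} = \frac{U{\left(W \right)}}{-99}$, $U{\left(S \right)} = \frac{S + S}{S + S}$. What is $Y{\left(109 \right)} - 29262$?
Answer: $- \frac{5793877}{198} \approx -29262.0$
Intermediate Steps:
$U{\left(S \right)} = 1$ ($U{\left(S \right)} = \frac{2 S}{2 S} = 2 S \frac{1}{2 S} = 1$)
$Y{\left(W \right)} = - \frac{1}{198}$ ($Y{\left(W \right)} = \frac{1 \frac{1}{-99}}{2} = \frac{1 \left(- \frac{1}{99}\right)}{2} = \frac{1}{2} \left(- \frac{1}{99}\right) = - \frac{1}{198}$)
$Y{\left(109 \right)} - 29262 = - \frac{1}{198} - 29262 = - \frac{5793877}{198}$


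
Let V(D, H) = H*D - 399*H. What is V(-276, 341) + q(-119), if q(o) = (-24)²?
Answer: -229599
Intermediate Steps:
V(D, H) = -399*H + D*H (V(D, H) = D*H - 399*H = -399*H + D*H)
q(o) = 576
V(-276, 341) + q(-119) = 341*(-399 - 276) + 576 = 341*(-675) + 576 = -230175 + 576 = -229599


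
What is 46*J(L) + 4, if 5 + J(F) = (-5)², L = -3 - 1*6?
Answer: 924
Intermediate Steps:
L = -9 (L = -3 - 6 = -9)
J(F) = 20 (J(F) = -5 + (-5)² = -5 + 25 = 20)
46*J(L) + 4 = 46*20 + 4 = 920 + 4 = 924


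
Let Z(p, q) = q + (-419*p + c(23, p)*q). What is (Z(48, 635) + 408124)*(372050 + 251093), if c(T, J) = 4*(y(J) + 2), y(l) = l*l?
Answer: 3892080762841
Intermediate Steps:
y(l) = l²
c(T, J) = 8 + 4*J² (c(T, J) = 4*(J² + 2) = 4*(2 + J²) = 8 + 4*J²)
Z(p, q) = q - 419*p + q*(8 + 4*p²) (Z(p, q) = q + (-419*p + (8 + 4*p²)*q) = q + (-419*p + q*(8 + 4*p²)) = q - 419*p + q*(8 + 4*p²))
(Z(48, 635) + 408124)*(372050 + 251093) = ((635 - 419*48 + 4*635*(2 + 48²)) + 408124)*(372050 + 251093) = ((635 - 20112 + 4*635*(2 + 2304)) + 408124)*623143 = ((635 - 20112 + 4*635*2306) + 408124)*623143 = ((635 - 20112 + 5857240) + 408124)*623143 = (5837763 + 408124)*623143 = 6245887*623143 = 3892080762841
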